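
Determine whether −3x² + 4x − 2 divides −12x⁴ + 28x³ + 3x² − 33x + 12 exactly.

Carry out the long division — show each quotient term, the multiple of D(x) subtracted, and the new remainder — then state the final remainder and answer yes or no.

Step 1: lead(−12x⁴ + 28x³ + 3x² − 33x + 12) ÷ lead(D) = −12x⁴ ÷ −3x² = 4x². Subtract (4x²)·D = −12x⁴ + 16x³ − 8x². Remainder: 12x³ + 11x² − 33x + 12.
Step 2: lead(12x³ + 11x² − 33x + 12) ÷ lead(D) = 12x³ ÷ −3x² = −4x. Subtract (−4x)·D = 12x³ − 16x² + 8x. Remainder: 27x² − 41x + 12.
Step 3: lead(27x² − 41x + 12) ÷ lead(D) = 27x² ÷ −3x² = −9. Subtract (−9)·D = 27x² − 36x + 18. Remainder: −5x − 6.

R(x) = −5x − 6, so D(x) is not a factor of P(x). no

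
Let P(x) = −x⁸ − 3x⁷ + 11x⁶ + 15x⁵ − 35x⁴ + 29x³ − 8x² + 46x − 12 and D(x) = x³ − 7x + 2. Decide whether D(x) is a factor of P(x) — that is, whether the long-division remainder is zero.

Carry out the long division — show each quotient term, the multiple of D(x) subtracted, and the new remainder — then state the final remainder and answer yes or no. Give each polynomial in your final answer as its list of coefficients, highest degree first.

Step 1: lead(−x⁸ − 3x⁷ + 11x⁶ + 15x⁵ − 35x⁴ + 29x³ − 8x² + 46x − 12) ÷ lead(D) = −x⁸ ÷ x³ = −x⁵. Subtract (−x⁵)·D = −x⁸ + 7x⁶ − 2x⁵. Remainder: −3x⁷ + 4x⁶ + 17x⁵ − 35x⁴ + 29x³ − 8x² + 46x − 12.
Step 2: lead(−3x⁷ + 4x⁶ + 17x⁵ − 35x⁴ + 29x³ − 8x² + 46x − 12) ÷ lead(D) = −3x⁷ ÷ x³ = −3x⁴. Subtract (−3x⁴)·D = −3x⁷ + 21x⁵ − 6x⁴. Remainder: 4x⁶ − 4x⁵ − 29x⁴ + 29x³ − 8x² + 46x − 12.
Step 3: lead(4x⁶ − 4x⁵ − 29x⁴ + 29x³ − 8x² + 46x − 12) ÷ lead(D) = 4x⁶ ÷ x³ = 4x³. Subtract (4x³)·D = 4x⁶ − 28x⁴ + 8x³. Remainder: −4x⁵ − x⁴ + 21x³ − 8x² + 46x − 12.
Step 4: lead(−4x⁵ − x⁴ + 21x³ − 8x² + 46x − 12) ÷ lead(D) = −4x⁵ ÷ x³ = −4x². Subtract (−4x²)·D = −4x⁵ + 28x³ − 8x². Remainder: −x⁴ − 7x³ + 46x − 12.
Step 5: lead(−x⁴ − 7x³ + 46x − 12) ÷ lead(D) = −x⁴ ÷ x³ = −x. Subtract (−x)·D = −x⁴ + 7x² − 2x. Remainder: −7x³ − 7x² + 48x − 12.
Step 6: lead(−7x³ − 7x² + 48x − 12) ÷ lead(D) = −7x³ ÷ x³ = −7. Subtract (−7)·D = −7x³ + 49x − 14. Remainder: −7x² − x + 2.

R = [-7, -1, 2], so D(x) is not a factor of P(x). no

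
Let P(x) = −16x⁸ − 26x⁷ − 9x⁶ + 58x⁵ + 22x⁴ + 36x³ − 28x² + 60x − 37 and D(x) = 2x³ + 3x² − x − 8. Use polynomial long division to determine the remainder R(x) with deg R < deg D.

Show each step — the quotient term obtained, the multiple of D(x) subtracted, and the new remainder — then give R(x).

R(x) = 9x² + 8x − 5

Step 1: lead(−16x⁸ − 26x⁷ − 9x⁶ + 58x⁵ + 22x⁴ + 36x³ − 28x² + 60x − 37) ÷ lead(D) = −16x⁸ ÷ 2x³ = −8x⁵. Subtract (−8x⁵)·D = −16x⁸ − 24x⁷ + 8x⁶ + 64x⁵. Remainder: −2x⁷ − 17x⁶ − 6x⁵ + 22x⁴ + 36x³ − 28x² + 60x − 37.
Step 2: lead(−2x⁷ − 17x⁶ − 6x⁵ + 22x⁴ + 36x³ − 28x² + 60x − 37) ÷ lead(D) = −2x⁷ ÷ 2x³ = −x⁴. Subtract (−x⁴)·D = −2x⁷ − 3x⁶ + x⁵ + 8x⁴. Remainder: −14x⁶ − 7x⁵ + 14x⁴ + 36x³ − 28x² + 60x − 37.
Step 3: lead(−14x⁶ − 7x⁵ + 14x⁴ + 36x³ − 28x² + 60x − 37) ÷ lead(D) = −14x⁶ ÷ 2x³ = −7x³. Subtract (−7x³)·D = −14x⁶ − 21x⁵ + 7x⁴ + 56x³. Remainder: 14x⁵ + 7x⁴ − 20x³ − 28x² + 60x − 37.
Step 4: lead(14x⁵ + 7x⁴ − 20x³ − 28x² + 60x − 37) ÷ lead(D) = 14x⁵ ÷ 2x³ = 7x². Subtract (7x²)·D = 14x⁵ + 21x⁴ − 7x³ − 56x². Remainder: −14x⁴ − 13x³ + 28x² + 60x − 37.
Step 5: lead(−14x⁴ − 13x³ + 28x² + 60x − 37) ÷ lead(D) = −14x⁴ ÷ 2x³ = −7x. Subtract (−7x)·D = −14x⁴ − 21x³ + 7x² + 56x. Remainder: 8x³ + 21x² + 4x − 37.
Step 6: lead(8x³ + 21x² + 4x − 37) ÷ lead(D) = 8x³ ÷ 2x³ = 4. Subtract (4)·D = 8x³ + 12x² − 4x − 32. Remainder: 9x² + 8x − 5.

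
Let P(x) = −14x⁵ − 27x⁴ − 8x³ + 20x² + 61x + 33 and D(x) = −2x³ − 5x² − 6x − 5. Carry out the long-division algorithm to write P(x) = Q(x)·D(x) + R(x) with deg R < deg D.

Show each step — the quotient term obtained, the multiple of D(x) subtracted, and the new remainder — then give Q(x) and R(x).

Q(x) = 7x² − 4x − 7; R(x) = −4x² − x − 2

Step 1: lead(−14x⁵ − 27x⁴ − 8x³ + 20x² + 61x + 33) ÷ lead(D) = −14x⁵ ÷ −2x³ = 7x². Subtract (7x²)·D = −14x⁵ − 35x⁴ − 42x³ − 35x². Remainder: 8x⁴ + 34x³ + 55x² + 61x + 33.
Step 2: lead(8x⁴ + 34x³ + 55x² + 61x + 33) ÷ lead(D) = 8x⁴ ÷ −2x³ = −4x. Subtract (−4x)·D = 8x⁴ + 20x³ + 24x² + 20x. Remainder: 14x³ + 31x² + 41x + 33.
Step 3: lead(14x³ + 31x² + 41x + 33) ÷ lead(D) = 14x³ ÷ −2x³ = −7. Subtract (−7)·D = 14x³ + 35x² + 42x + 35. Remainder: −4x² − x − 2.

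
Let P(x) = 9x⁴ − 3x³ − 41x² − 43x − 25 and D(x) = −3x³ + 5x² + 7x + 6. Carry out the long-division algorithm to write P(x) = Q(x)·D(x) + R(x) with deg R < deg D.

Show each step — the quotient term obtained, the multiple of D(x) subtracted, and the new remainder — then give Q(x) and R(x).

Q(x) = −3x − 4; R(x) = 3x − 1

Step 1: lead(9x⁴ − 3x³ − 41x² − 43x − 25) ÷ lead(D) = 9x⁴ ÷ −3x³ = −3x. Subtract (−3x)·D = 9x⁴ − 15x³ − 21x² − 18x. Remainder: 12x³ − 20x² − 25x − 25.
Step 2: lead(12x³ − 20x² − 25x − 25) ÷ lead(D) = 12x³ ÷ −3x³ = −4. Subtract (−4)·D = 12x³ − 20x² − 28x − 24. Remainder: 3x − 1.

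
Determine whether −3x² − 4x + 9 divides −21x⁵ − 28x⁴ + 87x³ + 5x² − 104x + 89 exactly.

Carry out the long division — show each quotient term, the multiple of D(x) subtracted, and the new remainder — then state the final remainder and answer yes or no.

Step 1: lead(−21x⁵ − 28x⁴ + 87x³ + 5x² − 104x + 89) ÷ lead(D) = −21x⁵ ÷ −3x² = 7x³. Subtract (7x³)·D = −21x⁵ − 28x⁴ + 63x³. Remainder: 24x³ + 5x² − 104x + 89.
Step 2: lead(24x³ + 5x² − 104x + 89) ÷ lead(D) = 24x³ ÷ −3x² = −8x. Subtract (−8x)·D = 24x³ + 32x² − 72x. Remainder: −27x² − 32x + 89.
Step 3: lead(−27x² − 32x + 89) ÷ lead(D) = −27x² ÷ −3x² = 9. Subtract (9)·D = −27x² − 36x + 81. Remainder: 4x + 8.

R(x) = 4x + 8, so D(x) is not a factor of P(x). no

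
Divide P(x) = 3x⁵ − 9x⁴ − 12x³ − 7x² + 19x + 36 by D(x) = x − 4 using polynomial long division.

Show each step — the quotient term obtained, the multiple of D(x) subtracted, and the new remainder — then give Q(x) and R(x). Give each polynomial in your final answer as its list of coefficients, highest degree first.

Step 1: lead(3x⁵ − 9x⁴ − 12x³ − 7x² + 19x + 36) ÷ lead(D) = 3x⁵ ÷ x = 3x⁴. Subtract (3x⁴)·D = 3x⁵ − 12x⁴. Remainder: 3x⁴ − 12x³ − 7x² + 19x + 36.
Step 2: lead(3x⁴ − 12x³ − 7x² + 19x + 36) ÷ lead(D) = 3x⁴ ÷ x = 3x³. Subtract (3x³)·D = 3x⁴ − 12x³. Remainder: −7x² + 19x + 36.
Step 3: lead(−7x² + 19x + 36) ÷ lead(D) = −7x² ÷ x = −7x. Subtract (−7x)·D = −7x² + 28x. Remainder: −9x + 36.
Step 4: lead(−9x + 36) ÷ lead(D) = −9x ÷ x = −9. Subtract (−9)·D = −9x + 36. Remainder: 0.

Q = [3, 3, 0, -7, -9]; R = [0]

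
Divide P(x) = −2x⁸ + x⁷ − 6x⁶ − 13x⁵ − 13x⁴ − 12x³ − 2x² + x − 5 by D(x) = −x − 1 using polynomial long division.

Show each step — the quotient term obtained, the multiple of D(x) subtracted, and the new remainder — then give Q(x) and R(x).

Q(x) = 2x⁷ − 3x⁶ + 9x⁵ + 4x⁴ + 9x³ + 3x² − x; R(x) = −5

Step 1: lead(−2x⁸ + x⁷ − 6x⁶ − 13x⁵ − 13x⁴ − 12x³ − 2x² + x − 5) ÷ lead(D) = −2x⁸ ÷ −x = 2x⁷. Subtract (2x⁷)·D = −2x⁸ − 2x⁷. Remainder: 3x⁷ − 6x⁶ − 13x⁵ − 13x⁴ − 12x³ − 2x² + x − 5.
Step 2: lead(3x⁷ − 6x⁶ − 13x⁵ − 13x⁴ − 12x³ − 2x² + x − 5) ÷ lead(D) = 3x⁷ ÷ −x = −3x⁶. Subtract (−3x⁶)·D = 3x⁷ + 3x⁶. Remainder: −9x⁶ − 13x⁵ − 13x⁴ − 12x³ − 2x² + x − 5.
Step 3: lead(−9x⁶ − 13x⁵ − 13x⁴ − 12x³ − 2x² + x − 5) ÷ lead(D) = −9x⁶ ÷ −x = 9x⁵. Subtract (9x⁵)·D = −9x⁶ − 9x⁵. Remainder: −4x⁵ − 13x⁴ − 12x³ − 2x² + x − 5.
Step 4: lead(−4x⁵ − 13x⁴ − 12x³ − 2x² + x − 5) ÷ lead(D) = −4x⁵ ÷ −x = 4x⁴. Subtract (4x⁴)·D = −4x⁵ − 4x⁴. Remainder: −9x⁴ − 12x³ − 2x² + x − 5.
Step 5: lead(−9x⁴ − 12x³ − 2x² + x − 5) ÷ lead(D) = −9x⁴ ÷ −x = 9x³. Subtract (9x³)·D = −9x⁴ − 9x³. Remainder: −3x³ − 2x² + x − 5.
Step 6: lead(−3x³ − 2x² + x − 5) ÷ lead(D) = −3x³ ÷ −x = 3x². Subtract (3x²)·D = −3x³ − 3x². Remainder: x² + x − 5.
Step 7: lead(x² + x − 5) ÷ lead(D) = x² ÷ −x = −x. Subtract (−x)·D = x² + x. Remainder: −5.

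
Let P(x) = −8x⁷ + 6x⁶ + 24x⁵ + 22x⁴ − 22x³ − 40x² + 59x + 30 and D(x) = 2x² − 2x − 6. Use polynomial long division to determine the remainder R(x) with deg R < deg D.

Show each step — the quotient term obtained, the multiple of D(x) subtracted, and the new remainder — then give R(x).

Step 1: lead(−8x⁷ + 6x⁶ + 24x⁵ + 22x⁴ − 22x³ − 40x² + 59x + 30) ÷ lead(D) = −8x⁷ ÷ 2x² = −4x⁵. Subtract (−4x⁵)·D = −8x⁷ + 8x⁶ + 24x⁵. Remainder: −2x⁶ + 22x⁴ − 22x³ − 40x² + 59x + 30.
Step 2: lead(−2x⁶ + 22x⁴ − 22x³ − 40x² + 59x + 30) ÷ lead(D) = −2x⁶ ÷ 2x² = −x⁴. Subtract (−x⁴)·D = −2x⁶ + 2x⁵ + 6x⁴. Remainder: −2x⁵ + 16x⁴ − 22x³ − 40x² + 59x + 30.
Step 3: lead(−2x⁵ + 16x⁴ − 22x³ − 40x² + 59x + 30) ÷ lead(D) = −2x⁵ ÷ 2x² = −x³. Subtract (−x³)·D = −2x⁵ + 2x⁴ + 6x³. Remainder: 14x⁴ − 28x³ − 40x² + 59x + 30.
Step 4: lead(14x⁴ − 28x³ − 40x² + 59x + 30) ÷ lead(D) = 14x⁴ ÷ 2x² = 7x². Subtract (7x²)·D = 14x⁴ − 14x³ − 42x². Remainder: −14x³ + 2x² + 59x + 30.
Step 5: lead(−14x³ + 2x² + 59x + 30) ÷ lead(D) = −14x³ ÷ 2x² = −7x. Subtract (−7x)·D = −14x³ + 14x² + 42x. Remainder: −12x² + 17x + 30.
Step 6: lead(−12x² + 17x + 30) ÷ lead(D) = −12x² ÷ 2x² = −6. Subtract (−6)·D = −12x² + 12x + 36. Remainder: 5x − 6.

R(x) = 5x − 6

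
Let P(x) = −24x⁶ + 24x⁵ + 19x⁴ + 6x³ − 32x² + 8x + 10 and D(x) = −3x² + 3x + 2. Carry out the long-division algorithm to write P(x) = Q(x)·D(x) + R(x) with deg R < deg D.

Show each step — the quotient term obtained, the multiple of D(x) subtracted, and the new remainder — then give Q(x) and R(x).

Step 1: lead(−24x⁶ + 24x⁵ + 19x⁴ + 6x³ − 32x² + 8x + 10) ÷ lead(D) = −24x⁶ ÷ −3x² = 8x⁴. Subtract (8x⁴)·D = −24x⁶ + 24x⁵ + 16x⁴. Remainder: 3x⁴ + 6x³ − 32x² + 8x + 10.
Step 2: lead(3x⁴ + 6x³ − 32x² + 8x + 10) ÷ lead(D) = 3x⁴ ÷ −3x² = −x². Subtract (−x²)·D = 3x⁴ − 3x³ − 2x². Remainder: 9x³ − 30x² + 8x + 10.
Step 3: lead(9x³ − 30x² + 8x + 10) ÷ lead(D) = 9x³ ÷ −3x² = −3x. Subtract (−3x)·D = 9x³ − 9x² − 6x. Remainder: −21x² + 14x + 10.
Step 4: lead(−21x² + 14x + 10) ÷ lead(D) = −21x² ÷ −3x² = 7. Subtract (7)·D = −21x² + 21x + 14. Remainder: −7x − 4.

Q(x) = 8x⁴ − x² − 3x + 7; R(x) = −7x − 4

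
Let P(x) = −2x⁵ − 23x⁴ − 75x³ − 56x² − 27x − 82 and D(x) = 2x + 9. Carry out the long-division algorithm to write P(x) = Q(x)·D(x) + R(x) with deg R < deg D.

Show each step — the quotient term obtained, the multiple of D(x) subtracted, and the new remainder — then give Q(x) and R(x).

Q(x) = −x⁴ − 7x³ − 6x² − x − 9; R(x) = −1

Step 1: lead(−2x⁵ − 23x⁴ − 75x³ − 56x² − 27x − 82) ÷ lead(D) = −2x⁵ ÷ 2x = −x⁴. Subtract (−x⁴)·D = −2x⁵ − 9x⁴. Remainder: −14x⁴ − 75x³ − 56x² − 27x − 82.
Step 2: lead(−14x⁴ − 75x³ − 56x² − 27x − 82) ÷ lead(D) = −14x⁴ ÷ 2x = −7x³. Subtract (−7x³)·D = −14x⁴ − 63x³. Remainder: −12x³ − 56x² − 27x − 82.
Step 3: lead(−12x³ − 56x² − 27x − 82) ÷ lead(D) = −12x³ ÷ 2x = −6x². Subtract (−6x²)·D = −12x³ − 54x². Remainder: −2x² − 27x − 82.
Step 4: lead(−2x² − 27x − 82) ÷ lead(D) = −2x² ÷ 2x = −x. Subtract (−x)·D = −2x² − 9x. Remainder: −18x − 82.
Step 5: lead(−18x − 82) ÷ lead(D) = −18x ÷ 2x = −9. Subtract (−9)·D = −18x − 81. Remainder: −1.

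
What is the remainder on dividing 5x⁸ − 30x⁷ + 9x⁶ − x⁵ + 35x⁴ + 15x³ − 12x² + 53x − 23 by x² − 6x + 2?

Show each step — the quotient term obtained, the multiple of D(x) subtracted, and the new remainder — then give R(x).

R(x) = 7x − 7

Step 1: lead(5x⁸ − 30x⁷ + 9x⁶ − x⁵ + 35x⁴ + 15x³ − 12x² + 53x − 23) ÷ lead(D) = 5x⁸ ÷ x² = 5x⁶. Subtract (5x⁶)·D = 5x⁸ − 30x⁷ + 10x⁶. Remainder: −x⁶ − x⁵ + 35x⁴ + 15x³ − 12x² + 53x − 23.
Step 2: lead(−x⁶ − x⁵ + 35x⁴ + 15x³ − 12x² + 53x − 23) ÷ lead(D) = −x⁶ ÷ x² = −x⁴. Subtract (−x⁴)·D = −x⁶ + 6x⁵ − 2x⁴. Remainder: −7x⁵ + 37x⁴ + 15x³ − 12x² + 53x − 23.
Step 3: lead(−7x⁵ + 37x⁴ + 15x³ − 12x² + 53x − 23) ÷ lead(D) = −7x⁵ ÷ x² = −7x³. Subtract (−7x³)·D = −7x⁵ + 42x⁴ − 14x³. Remainder: −5x⁴ + 29x³ − 12x² + 53x − 23.
Step 4: lead(−5x⁴ + 29x³ − 12x² + 53x − 23) ÷ lead(D) = −5x⁴ ÷ x² = −5x². Subtract (−5x²)·D = −5x⁴ + 30x³ − 10x². Remainder: −x³ − 2x² + 53x − 23.
Step 5: lead(−x³ − 2x² + 53x − 23) ÷ lead(D) = −x³ ÷ x² = −x. Subtract (−x)·D = −x³ + 6x² − 2x. Remainder: −8x² + 55x − 23.
Step 6: lead(−8x² + 55x − 23) ÷ lead(D) = −8x² ÷ x² = −8. Subtract (−8)·D = −8x² + 48x − 16. Remainder: 7x − 7.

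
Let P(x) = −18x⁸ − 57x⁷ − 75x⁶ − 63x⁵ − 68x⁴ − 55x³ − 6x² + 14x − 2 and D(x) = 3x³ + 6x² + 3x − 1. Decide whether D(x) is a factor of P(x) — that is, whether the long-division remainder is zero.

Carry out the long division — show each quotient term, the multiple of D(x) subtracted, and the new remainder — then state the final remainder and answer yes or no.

R(x) = 0, so D(x) is a factor of P(x). yes

Step 1: lead(−18x⁸ − 57x⁷ − 75x⁶ − 63x⁵ − 68x⁴ − 55x³ − 6x² + 14x − 2) ÷ lead(D) = −18x⁸ ÷ 3x³ = −6x⁵. Subtract (−6x⁵)·D = −18x⁸ − 36x⁷ − 18x⁶ + 6x⁵. Remainder: −21x⁷ − 57x⁶ − 69x⁵ − 68x⁴ − 55x³ − 6x² + 14x − 2.
Step 2: lead(−21x⁷ − 57x⁶ − 69x⁵ − 68x⁴ − 55x³ − 6x² + 14x − 2) ÷ lead(D) = −21x⁷ ÷ 3x³ = −7x⁴. Subtract (−7x⁴)·D = −21x⁷ − 42x⁶ − 21x⁵ + 7x⁴. Remainder: −15x⁶ − 48x⁵ − 75x⁴ − 55x³ − 6x² + 14x − 2.
Step 3: lead(−15x⁶ − 48x⁵ − 75x⁴ − 55x³ − 6x² + 14x − 2) ÷ lead(D) = −15x⁶ ÷ 3x³ = −5x³. Subtract (−5x³)·D = −15x⁶ − 30x⁵ − 15x⁴ + 5x³. Remainder: −18x⁵ − 60x⁴ − 60x³ − 6x² + 14x − 2.
Step 4: lead(−18x⁵ − 60x⁴ − 60x³ − 6x² + 14x − 2) ÷ lead(D) = −18x⁵ ÷ 3x³ = −6x². Subtract (−6x²)·D = −18x⁵ − 36x⁴ − 18x³ + 6x². Remainder: −24x⁴ − 42x³ − 12x² + 14x − 2.
Step 5: lead(−24x⁴ − 42x³ − 12x² + 14x − 2) ÷ lead(D) = −24x⁴ ÷ 3x³ = −8x. Subtract (−8x)·D = −24x⁴ − 48x³ − 24x² + 8x. Remainder: 6x³ + 12x² + 6x − 2.
Step 6: lead(6x³ + 12x² + 6x − 2) ÷ lead(D) = 6x³ ÷ 3x³ = 2. Subtract (2)·D = 6x³ + 12x² + 6x − 2. Remainder: 0.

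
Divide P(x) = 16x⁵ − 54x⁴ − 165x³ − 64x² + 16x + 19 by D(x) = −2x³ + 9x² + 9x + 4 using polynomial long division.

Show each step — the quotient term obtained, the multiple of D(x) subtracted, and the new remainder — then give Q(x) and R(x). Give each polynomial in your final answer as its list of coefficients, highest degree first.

Q = [-8, -9, 6]; R = [-5, -2, -5]

Step 1: lead(16x⁵ − 54x⁴ − 165x³ − 64x² + 16x + 19) ÷ lead(D) = 16x⁵ ÷ −2x³ = −8x². Subtract (−8x²)·D = 16x⁵ − 72x⁴ − 72x³ − 32x². Remainder: 18x⁴ − 93x³ − 32x² + 16x + 19.
Step 2: lead(18x⁴ − 93x³ − 32x² + 16x + 19) ÷ lead(D) = 18x⁴ ÷ −2x³ = −9x. Subtract (−9x)·D = 18x⁴ − 81x³ − 81x² − 36x. Remainder: −12x³ + 49x² + 52x + 19.
Step 3: lead(−12x³ + 49x² + 52x + 19) ÷ lead(D) = −12x³ ÷ −2x³ = 6. Subtract (6)·D = −12x³ + 54x² + 54x + 24. Remainder: −5x² − 2x − 5.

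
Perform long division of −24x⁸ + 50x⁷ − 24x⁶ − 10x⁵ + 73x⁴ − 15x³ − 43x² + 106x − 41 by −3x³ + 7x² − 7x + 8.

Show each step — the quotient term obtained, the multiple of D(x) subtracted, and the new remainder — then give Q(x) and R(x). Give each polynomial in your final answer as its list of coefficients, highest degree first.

Step 1: lead(−24x⁸ + 50x⁷ − 24x⁶ − 10x⁵ + 73x⁴ − 15x³ − 43x² + 106x − 41) ÷ lead(D) = −24x⁸ ÷ −3x³ = 8x⁵. Subtract (8x⁵)·D = −24x⁸ + 56x⁷ − 56x⁶ + 64x⁵. Remainder: −6x⁷ + 32x⁶ − 74x⁵ + 73x⁴ − 15x³ − 43x² + 106x − 41.
Step 2: lead(−6x⁷ + 32x⁶ − 74x⁵ + 73x⁴ − 15x³ − 43x² + 106x − 41) ÷ lead(D) = −6x⁷ ÷ −3x³ = 2x⁴. Subtract (2x⁴)·D = −6x⁷ + 14x⁶ − 14x⁵ + 16x⁴. Remainder: 18x⁶ − 60x⁵ + 57x⁴ − 15x³ − 43x² + 106x − 41.
Step 3: lead(18x⁶ − 60x⁵ + 57x⁴ − 15x³ − 43x² + 106x − 41) ÷ lead(D) = 18x⁶ ÷ −3x³ = −6x³. Subtract (−6x³)·D = 18x⁶ − 42x⁵ + 42x⁴ − 48x³. Remainder: −18x⁵ + 15x⁴ + 33x³ − 43x² + 106x − 41.
Step 4: lead(−18x⁵ + 15x⁴ + 33x³ − 43x² + 106x − 41) ÷ lead(D) = −18x⁵ ÷ −3x³ = 6x². Subtract (6x²)·D = −18x⁵ + 42x⁴ − 42x³ + 48x². Remainder: −27x⁴ + 75x³ − 91x² + 106x − 41.
Step 5: lead(−27x⁴ + 75x³ − 91x² + 106x − 41) ÷ lead(D) = −27x⁴ ÷ −3x³ = 9x. Subtract (9x)·D = −27x⁴ + 63x³ − 63x² + 72x. Remainder: 12x³ − 28x² + 34x − 41.
Step 6: lead(12x³ − 28x² + 34x − 41) ÷ lead(D) = 12x³ ÷ −3x³ = −4. Subtract (−4)·D = 12x³ − 28x² + 28x − 32. Remainder: 6x − 9.

Q = [8, 2, -6, 6, 9, -4]; R = [6, -9]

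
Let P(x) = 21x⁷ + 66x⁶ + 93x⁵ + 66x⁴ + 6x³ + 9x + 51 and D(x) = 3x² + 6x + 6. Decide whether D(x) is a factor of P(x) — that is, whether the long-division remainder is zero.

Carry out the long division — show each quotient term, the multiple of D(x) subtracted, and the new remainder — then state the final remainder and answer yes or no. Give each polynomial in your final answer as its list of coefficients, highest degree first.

R = [9, 3], so D(x) is not a factor of P(x). no

Step 1: lead(21x⁷ + 66x⁶ + 93x⁵ + 66x⁴ + 6x³ + 9x + 51) ÷ lead(D) = 21x⁷ ÷ 3x² = 7x⁵. Subtract (7x⁵)·D = 21x⁷ + 42x⁶ + 42x⁵. Remainder: 24x⁶ + 51x⁵ + 66x⁴ + 6x³ + 9x + 51.
Step 2: lead(24x⁶ + 51x⁵ + 66x⁴ + 6x³ + 9x + 51) ÷ lead(D) = 24x⁶ ÷ 3x² = 8x⁴. Subtract (8x⁴)·D = 24x⁶ + 48x⁵ + 48x⁴. Remainder: 3x⁵ + 18x⁴ + 6x³ + 9x + 51.
Step 3: lead(3x⁵ + 18x⁴ + 6x³ + 9x + 51) ÷ lead(D) = 3x⁵ ÷ 3x² = x³. Subtract (x³)·D = 3x⁵ + 6x⁴ + 6x³. Remainder: 12x⁴ + 9x + 51.
Step 4: lead(12x⁴ + 9x + 51) ÷ lead(D) = 12x⁴ ÷ 3x² = 4x². Subtract (4x²)·D = 12x⁴ + 24x³ + 24x². Remainder: −24x³ − 24x² + 9x + 51.
Step 5: lead(−24x³ − 24x² + 9x + 51) ÷ lead(D) = −24x³ ÷ 3x² = −8x. Subtract (−8x)·D = −24x³ − 48x² − 48x. Remainder: 24x² + 57x + 51.
Step 6: lead(24x² + 57x + 51) ÷ lead(D) = 24x² ÷ 3x² = 8. Subtract (8)·D = 24x² + 48x + 48. Remainder: 9x + 3.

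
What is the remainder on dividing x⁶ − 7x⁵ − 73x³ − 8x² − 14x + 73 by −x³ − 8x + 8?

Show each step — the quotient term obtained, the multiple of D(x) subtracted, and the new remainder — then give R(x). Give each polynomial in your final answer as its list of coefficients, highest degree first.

R = [-6, 1]

Step 1: lead(x⁶ − 7x⁵ − 73x³ − 8x² − 14x + 73) ÷ lead(D) = x⁶ ÷ −x³ = −x³. Subtract (−x³)·D = x⁶ + 8x⁴ − 8x³. Remainder: −7x⁵ − 8x⁴ − 65x³ − 8x² − 14x + 73.
Step 2: lead(−7x⁵ − 8x⁴ − 65x³ − 8x² − 14x + 73) ÷ lead(D) = −7x⁵ ÷ −x³ = 7x². Subtract (7x²)·D = −7x⁵ − 56x³ + 56x². Remainder: −8x⁴ − 9x³ − 64x² − 14x + 73.
Step 3: lead(−8x⁴ − 9x³ − 64x² − 14x + 73) ÷ lead(D) = −8x⁴ ÷ −x³ = 8x. Subtract (8x)·D = −8x⁴ − 64x² + 64x. Remainder: −9x³ − 78x + 73.
Step 4: lead(−9x³ − 78x + 73) ÷ lead(D) = −9x³ ÷ −x³ = 9. Subtract (9)·D = −9x³ − 72x + 72. Remainder: −6x + 1.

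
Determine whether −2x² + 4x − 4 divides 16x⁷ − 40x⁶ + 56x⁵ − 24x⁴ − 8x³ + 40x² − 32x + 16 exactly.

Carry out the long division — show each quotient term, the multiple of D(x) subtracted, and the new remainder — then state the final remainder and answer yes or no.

R(x) = 0, so D(x) is a factor of P(x). yes

Step 1: lead(16x⁷ − 40x⁶ + 56x⁵ − 24x⁴ − 8x³ + 40x² − 32x + 16) ÷ lead(D) = 16x⁷ ÷ −2x² = −8x⁵. Subtract (−8x⁵)·D = 16x⁷ − 32x⁶ + 32x⁵. Remainder: −8x⁶ + 24x⁵ − 24x⁴ − 8x³ + 40x² − 32x + 16.
Step 2: lead(−8x⁶ + 24x⁵ − 24x⁴ − 8x³ + 40x² − 32x + 16) ÷ lead(D) = −8x⁶ ÷ −2x² = 4x⁴. Subtract (4x⁴)·D = −8x⁶ + 16x⁵ − 16x⁴. Remainder: 8x⁵ − 8x⁴ − 8x³ + 40x² − 32x + 16.
Step 3: lead(8x⁵ − 8x⁴ − 8x³ + 40x² − 32x + 16) ÷ lead(D) = 8x⁵ ÷ −2x² = −4x³. Subtract (−4x³)·D = 8x⁵ − 16x⁴ + 16x³. Remainder: 8x⁴ − 24x³ + 40x² − 32x + 16.
Step 4: lead(8x⁴ − 24x³ + 40x² − 32x + 16) ÷ lead(D) = 8x⁴ ÷ −2x² = −4x². Subtract (−4x²)·D = 8x⁴ − 16x³ + 16x². Remainder: −8x³ + 24x² − 32x + 16.
Step 5: lead(−8x³ + 24x² − 32x + 16) ÷ lead(D) = −8x³ ÷ −2x² = 4x. Subtract (4x)·D = −8x³ + 16x² − 16x. Remainder: 8x² − 16x + 16.
Step 6: lead(8x² − 16x + 16) ÷ lead(D) = 8x² ÷ −2x² = −4. Subtract (−4)·D = 8x² − 16x + 16. Remainder: 0.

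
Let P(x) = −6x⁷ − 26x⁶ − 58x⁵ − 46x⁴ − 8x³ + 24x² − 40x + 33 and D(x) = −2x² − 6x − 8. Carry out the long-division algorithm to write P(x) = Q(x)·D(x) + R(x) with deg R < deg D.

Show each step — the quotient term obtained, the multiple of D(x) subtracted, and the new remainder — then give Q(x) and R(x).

Step 1: lead(−6x⁷ − 26x⁶ − 58x⁵ − 46x⁴ − 8x³ + 24x² − 40x + 33) ÷ lead(D) = −6x⁷ ÷ −2x² = 3x⁵. Subtract (3x⁵)·D = −6x⁷ − 18x⁶ − 24x⁵. Remainder: −8x⁶ − 34x⁵ − 46x⁴ − 8x³ + 24x² − 40x + 33.
Step 2: lead(−8x⁶ − 34x⁵ − 46x⁴ − 8x³ + 24x² − 40x + 33) ÷ lead(D) = −8x⁶ ÷ −2x² = 4x⁴. Subtract (4x⁴)·D = −8x⁶ − 24x⁵ − 32x⁴. Remainder: −10x⁵ − 14x⁴ − 8x³ + 24x² − 40x + 33.
Step 3: lead(−10x⁵ − 14x⁴ − 8x³ + 24x² − 40x + 33) ÷ lead(D) = −10x⁵ ÷ −2x² = 5x³. Subtract (5x³)·D = −10x⁵ − 30x⁴ − 40x³. Remainder: 16x⁴ + 32x³ + 24x² − 40x + 33.
Step 4: lead(16x⁴ + 32x³ + 24x² − 40x + 33) ÷ lead(D) = 16x⁴ ÷ −2x² = −8x². Subtract (−8x²)·D = 16x⁴ + 48x³ + 64x². Remainder: −16x³ − 40x² − 40x + 33.
Step 5: lead(−16x³ − 40x² − 40x + 33) ÷ lead(D) = −16x³ ÷ −2x² = 8x. Subtract (8x)·D = −16x³ − 48x² − 64x. Remainder: 8x² + 24x + 33.
Step 6: lead(8x² + 24x + 33) ÷ lead(D) = 8x² ÷ −2x² = −4. Subtract (−4)·D = 8x² + 24x + 32. Remainder: 1.

Q(x) = 3x⁵ + 4x⁴ + 5x³ − 8x² + 8x − 4; R(x) = 1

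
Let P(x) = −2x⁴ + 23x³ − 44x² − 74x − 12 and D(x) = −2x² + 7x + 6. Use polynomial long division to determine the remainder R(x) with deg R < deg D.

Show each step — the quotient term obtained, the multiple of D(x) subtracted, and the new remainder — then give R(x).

Step 1: lead(−2x⁴ + 23x³ − 44x² − 74x − 12) ÷ lead(D) = −2x⁴ ÷ −2x² = x². Subtract (x²)·D = −2x⁴ + 7x³ + 6x². Remainder: 16x³ − 50x² − 74x − 12.
Step 2: lead(16x³ − 50x² − 74x − 12) ÷ lead(D) = 16x³ ÷ −2x² = −8x. Subtract (−8x)·D = 16x³ − 56x² − 48x. Remainder: 6x² − 26x − 12.
Step 3: lead(6x² − 26x − 12) ÷ lead(D) = 6x² ÷ −2x² = −3. Subtract (−3)·D = 6x² − 21x − 18. Remainder: −5x + 6.

R(x) = −5x + 6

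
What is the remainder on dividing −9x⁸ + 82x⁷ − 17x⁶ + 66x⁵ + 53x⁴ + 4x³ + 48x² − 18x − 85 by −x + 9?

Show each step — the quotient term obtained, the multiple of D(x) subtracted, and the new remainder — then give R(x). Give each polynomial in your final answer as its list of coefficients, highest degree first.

R = [-4]

Step 1: lead(−9x⁸ + 82x⁷ − 17x⁶ + 66x⁵ + 53x⁴ + 4x³ + 48x² − 18x − 85) ÷ lead(D) = −9x⁸ ÷ −x = 9x⁷. Subtract (9x⁷)·D = −9x⁸ + 81x⁷. Remainder: x⁷ − 17x⁶ + 66x⁵ + 53x⁴ + 4x³ + 48x² − 18x − 85.
Step 2: lead(x⁷ − 17x⁶ + 66x⁵ + 53x⁴ + 4x³ + 48x² − 18x − 85) ÷ lead(D) = x⁷ ÷ −x = −x⁶. Subtract (−x⁶)·D = x⁷ − 9x⁶. Remainder: −8x⁶ + 66x⁵ + 53x⁴ + 4x³ + 48x² − 18x − 85.
Step 3: lead(−8x⁶ + 66x⁵ + 53x⁴ + 4x³ + 48x² − 18x − 85) ÷ lead(D) = −8x⁶ ÷ −x = 8x⁵. Subtract (8x⁵)·D = −8x⁶ + 72x⁵. Remainder: −6x⁵ + 53x⁴ + 4x³ + 48x² − 18x − 85.
Step 4: lead(−6x⁵ + 53x⁴ + 4x³ + 48x² − 18x − 85) ÷ lead(D) = −6x⁵ ÷ −x = 6x⁴. Subtract (6x⁴)·D = −6x⁵ + 54x⁴. Remainder: −x⁴ + 4x³ + 48x² − 18x − 85.
Step 5: lead(−x⁴ + 4x³ + 48x² − 18x − 85) ÷ lead(D) = −x⁴ ÷ −x = x³. Subtract (x³)·D = −x⁴ + 9x³. Remainder: −5x³ + 48x² − 18x − 85.
Step 6: lead(−5x³ + 48x² − 18x − 85) ÷ lead(D) = −5x³ ÷ −x = 5x². Subtract (5x²)·D = −5x³ + 45x². Remainder: 3x² − 18x − 85.
Step 7: lead(3x² − 18x − 85) ÷ lead(D) = 3x² ÷ −x = −3x. Subtract (−3x)·D = 3x² − 27x. Remainder: 9x − 85.
Step 8: lead(9x − 85) ÷ lead(D) = 9x ÷ −x = −9. Subtract (−9)·D = 9x − 81. Remainder: −4.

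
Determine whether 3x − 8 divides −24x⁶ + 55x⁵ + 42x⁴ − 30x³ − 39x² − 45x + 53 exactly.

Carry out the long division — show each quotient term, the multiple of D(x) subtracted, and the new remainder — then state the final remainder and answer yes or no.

Step 1: lead(−24x⁶ + 55x⁵ + 42x⁴ − 30x³ − 39x² − 45x + 53) ÷ lead(D) = −24x⁶ ÷ 3x = −8x⁵. Subtract (−8x⁵)·D = −24x⁶ + 64x⁵. Remainder: −9x⁵ + 42x⁴ − 30x³ − 39x² − 45x + 53.
Step 2: lead(−9x⁵ + 42x⁴ − 30x³ − 39x² − 45x + 53) ÷ lead(D) = −9x⁵ ÷ 3x = −3x⁴. Subtract (−3x⁴)·D = −9x⁵ + 24x⁴. Remainder: 18x⁴ − 30x³ − 39x² − 45x + 53.
Step 3: lead(18x⁴ − 30x³ − 39x² − 45x + 53) ÷ lead(D) = 18x⁴ ÷ 3x = 6x³. Subtract (6x³)·D = 18x⁴ − 48x³. Remainder: 18x³ − 39x² − 45x + 53.
Step 4: lead(18x³ − 39x² − 45x + 53) ÷ lead(D) = 18x³ ÷ 3x = 6x². Subtract (6x²)·D = 18x³ − 48x². Remainder: 9x² − 45x + 53.
Step 5: lead(9x² − 45x + 53) ÷ lead(D) = 9x² ÷ 3x = 3x. Subtract (3x)·D = 9x² − 24x. Remainder: −21x + 53.
Step 6: lead(−21x + 53) ÷ lead(D) = −21x ÷ 3x = −7. Subtract (−7)·D = −21x + 56. Remainder: −3.

R(x) = −3, so D(x) is not a factor of P(x). no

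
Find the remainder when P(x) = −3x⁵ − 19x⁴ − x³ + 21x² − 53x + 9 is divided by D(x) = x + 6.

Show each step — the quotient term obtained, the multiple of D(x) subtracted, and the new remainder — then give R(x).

R(x) = 3

Step 1: lead(−3x⁵ − 19x⁴ − x³ + 21x² − 53x + 9) ÷ lead(D) = −3x⁵ ÷ x = −3x⁴. Subtract (−3x⁴)·D = −3x⁵ − 18x⁴. Remainder: −x⁴ − x³ + 21x² − 53x + 9.
Step 2: lead(−x⁴ − x³ + 21x² − 53x + 9) ÷ lead(D) = −x⁴ ÷ x = −x³. Subtract (−x³)·D = −x⁴ − 6x³. Remainder: 5x³ + 21x² − 53x + 9.
Step 3: lead(5x³ + 21x² − 53x + 9) ÷ lead(D) = 5x³ ÷ x = 5x². Subtract (5x²)·D = 5x³ + 30x². Remainder: −9x² − 53x + 9.
Step 4: lead(−9x² − 53x + 9) ÷ lead(D) = −9x² ÷ x = −9x. Subtract (−9x)·D = −9x² − 54x. Remainder: x + 9.
Step 5: lead(x + 9) ÷ lead(D) = x ÷ x = 1. Subtract (1)·D = x + 6. Remainder: 3.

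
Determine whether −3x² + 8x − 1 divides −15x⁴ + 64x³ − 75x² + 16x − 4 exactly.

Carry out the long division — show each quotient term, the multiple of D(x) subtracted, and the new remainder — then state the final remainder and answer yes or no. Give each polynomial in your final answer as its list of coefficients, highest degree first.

R = [-8, -2], so D(x) is not a factor of P(x). no

Step 1: lead(−15x⁴ + 64x³ − 75x² + 16x − 4) ÷ lead(D) = −15x⁴ ÷ −3x² = 5x². Subtract (5x²)·D = −15x⁴ + 40x³ − 5x². Remainder: 24x³ − 70x² + 16x − 4.
Step 2: lead(24x³ − 70x² + 16x − 4) ÷ lead(D) = 24x³ ÷ −3x² = −8x. Subtract (−8x)·D = 24x³ − 64x² + 8x. Remainder: −6x² + 8x − 4.
Step 3: lead(−6x² + 8x − 4) ÷ lead(D) = −6x² ÷ −3x² = 2. Subtract (2)·D = −6x² + 16x − 2. Remainder: −8x − 2.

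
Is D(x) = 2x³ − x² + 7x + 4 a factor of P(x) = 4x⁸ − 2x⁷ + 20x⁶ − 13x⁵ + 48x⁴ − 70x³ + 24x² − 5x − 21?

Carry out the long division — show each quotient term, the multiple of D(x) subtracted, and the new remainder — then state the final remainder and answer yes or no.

R(x) = −8x² − 6x − 1, so D(x) is not a factor of P(x). no

Step 1: lead(4x⁸ − 2x⁷ + 20x⁶ − 13x⁵ + 48x⁴ − 70x³ + 24x² − 5x − 21) ÷ lead(D) = 4x⁸ ÷ 2x³ = 2x⁵. Subtract (2x⁵)·D = 4x⁸ − 2x⁷ + 14x⁶ + 8x⁵. Remainder: 6x⁶ − 21x⁵ + 48x⁴ − 70x³ + 24x² − 5x − 21.
Step 2: lead(6x⁶ − 21x⁵ + 48x⁴ − 70x³ + 24x² − 5x − 21) ÷ lead(D) = 6x⁶ ÷ 2x³ = 3x³. Subtract (3x³)·D = 6x⁶ − 3x⁵ + 21x⁴ + 12x³. Remainder: −18x⁵ + 27x⁴ − 82x³ + 24x² − 5x − 21.
Step 3: lead(−18x⁵ + 27x⁴ − 82x³ + 24x² − 5x − 21) ÷ lead(D) = −18x⁵ ÷ 2x³ = −9x². Subtract (−9x²)·D = −18x⁵ + 9x⁴ − 63x³ − 36x². Remainder: 18x⁴ − 19x³ + 60x² − 5x − 21.
Step 4: lead(18x⁴ − 19x³ + 60x² − 5x − 21) ÷ lead(D) = 18x⁴ ÷ 2x³ = 9x. Subtract (9x)·D = 18x⁴ − 9x³ + 63x² + 36x. Remainder: −10x³ − 3x² − 41x − 21.
Step 5: lead(−10x³ − 3x² − 41x − 21) ÷ lead(D) = −10x³ ÷ 2x³ = −5. Subtract (−5)·D = −10x³ + 5x² − 35x − 20. Remainder: −8x² − 6x − 1.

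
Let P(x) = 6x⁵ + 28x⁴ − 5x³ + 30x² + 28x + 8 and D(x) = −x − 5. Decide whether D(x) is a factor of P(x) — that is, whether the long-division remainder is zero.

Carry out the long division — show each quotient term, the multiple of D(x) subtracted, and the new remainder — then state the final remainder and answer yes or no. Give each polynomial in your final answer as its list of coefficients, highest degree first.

Step 1: lead(6x⁵ + 28x⁴ − 5x³ + 30x² + 28x + 8) ÷ lead(D) = 6x⁵ ÷ −x = −6x⁴. Subtract (−6x⁴)·D = 6x⁵ + 30x⁴. Remainder: −2x⁴ − 5x³ + 30x² + 28x + 8.
Step 2: lead(−2x⁴ − 5x³ + 30x² + 28x + 8) ÷ lead(D) = −2x⁴ ÷ −x = 2x³. Subtract (2x³)·D = −2x⁴ − 10x³. Remainder: 5x³ + 30x² + 28x + 8.
Step 3: lead(5x³ + 30x² + 28x + 8) ÷ lead(D) = 5x³ ÷ −x = −5x². Subtract (−5x²)·D = 5x³ + 25x². Remainder: 5x² + 28x + 8.
Step 4: lead(5x² + 28x + 8) ÷ lead(D) = 5x² ÷ −x = −5x. Subtract (−5x)·D = 5x² + 25x. Remainder: 3x + 8.
Step 5: lead(3x + 8) ÷ lead(D) = 3x ÷ −x = −3. Subtract (−3)·D = 3x + 15. Remainder: −7.

R = [-7], so D(x) is not a factor of P(x). no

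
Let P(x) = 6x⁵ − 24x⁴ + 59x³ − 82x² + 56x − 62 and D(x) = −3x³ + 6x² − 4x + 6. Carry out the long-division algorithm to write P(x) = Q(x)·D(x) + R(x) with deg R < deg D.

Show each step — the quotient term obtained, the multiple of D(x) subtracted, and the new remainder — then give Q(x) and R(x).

Q(x) = −2x² + 4x − 9; R(x) = −4x − 8

Step 1: lead(6x⁵ − 24x⁴ + 59x³ − 82x² + 56x − 62) ÷ lead(D) = 6x⁵ ÷ −3x³ = −2x². Subtract (−2x²)·D = 6x⁵ − 12x⁴ + 8x³ − 12x². Remainder: −12x⁴ + 51x³ − 70x² + 56x − 62.
Step 2: lead(−12x⁴ + 51x³ − 70x² + 56x − 62) ÷ lead(D) = −12x⁴ ÷ −3x³ = 4x. Subtract (4x)·D = −12x⁴ + 24x³ − 16x² + 24x. Remainder: 27x³ − 54x² + 32x − 62.
Step 3: lead(27x³ − 54x² + 32x − 62) ÷ lead(D) = 27x³ ÷ −3x³ = −9. Subtract (−9)·D = 27x³ − 54x² + 36x − 54. Remainder: −4x − 8.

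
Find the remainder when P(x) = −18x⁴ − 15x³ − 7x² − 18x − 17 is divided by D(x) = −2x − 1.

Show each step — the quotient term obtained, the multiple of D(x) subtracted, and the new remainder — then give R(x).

Step 1: lead(−18x⁴ − 15x³ − 7x² − 18x − 17) ÷ lead(D) = −18x⁴ ÷ −2x = 9x³. Subtract (9x³)·D = −18x⁴ − 9x³. Remainder: −6x³ − 7x² − 18x − 17.
Step 2: lead(−6x³ − 7x² − 18x − 17) ÷ lead(D) = −6x³ ÷ −2x = 3x². Subtract (3x²)·D = −6x³ − 3x². Remainder: −4x² − 18x − 17.
Step 3: lead(−4x² − 18x − 17) ÷ lead(D) = −4x² ÷ −2x = 2x. Subtract (2x)·D = −4x² − 2x. Remainder: −16x − 17.
Step 4: lead(−16x − 17) ÷ lead(D) = −16x ÷ −2x = 8. Subtract (8)·D = −16x − 8. Remainder: −9.

R(x) = −9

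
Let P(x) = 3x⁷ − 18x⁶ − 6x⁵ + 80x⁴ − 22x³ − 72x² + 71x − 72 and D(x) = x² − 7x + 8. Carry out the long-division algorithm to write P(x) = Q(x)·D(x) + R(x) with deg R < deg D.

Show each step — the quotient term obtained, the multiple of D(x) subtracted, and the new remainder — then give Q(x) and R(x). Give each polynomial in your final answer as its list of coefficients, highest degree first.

Q = [3, 3, -9, -7, 1, -9]; R = [0]

Step 1: lead(3x⁷ − 18x⁶ − 6x⁵ + 80x⁴ − 22x³ − 72x² + 71x − 72) ÷ lead(D) = 3x⁷ ÷ x² = 3x⁵. Subtract (3x⁵)·D = 3x⁷ − 21x⁶ + 24x⁵. Remainder: 3x⁶ − 30x⁵ + 80x⁴ − 22x³ − 72x² + 71x − 72.
Step 2: lead(3x⁶ − 30x⁵ + 80x⁴ − 22x³ − 72x² + 71x − 72) ÷ lead(D) = 3x⁶ ÷ x² = 3x⁴. Subtract (3x⁴)·D = 3x⁶ − 21x⁵ + 24x⁴. Remainder: −9x⁵ + 56x⁴ − 22x³ − 72x² + 71x − 72.
Step 3: lead(−9x⁵ + 56x⁴ − 22x³ − 72x² + 71x − 72) ÷ lead(D) = −9x⁵ ÷ x² = −9x³. Subtract (−9x³)·D = −9x⁵ + 63x⁴ − 72x³. Remainder: −7x⁴ + 50x³ − 72x² + 71x − 72.
Step 4: lead(−7x⁴ + 50x³ − 72x² + 71x − 72) ÷ lead(D) = −7x⁴ ÷ x² = −7x². Subtract (−7x²)·D = −7x⁴ + 49x³ − 56x². Remainder: x³ − 16x² + 71x − 72.
Step 5: lead(x³ − 16x² + 71x − 72) ÷ lead(D) = x³ ÷ x² = x. Subtract (x)·D = x³ − 7x² + 8x. Remainder: −9x² + 63x − 72.
Step 6: lead(−9x² + 63x − 72) ÷ lead(D) = −9x² ÷ x² = −9. Subtract (−9)·D = −9x² + 63x − 72. Remainder: 0.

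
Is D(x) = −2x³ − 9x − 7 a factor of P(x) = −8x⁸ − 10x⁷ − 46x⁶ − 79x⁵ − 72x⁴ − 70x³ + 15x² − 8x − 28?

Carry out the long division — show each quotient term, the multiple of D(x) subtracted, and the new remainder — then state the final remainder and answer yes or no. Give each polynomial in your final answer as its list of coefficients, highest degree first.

R = [0], so D(x) is a factor of P(x). yes

Step 1: lead(−8x⁸ − 10x⁷ − 46x⁶ − 79x⁵ − 72x⁴ − 70x³ + 15x² − 8x − 28) ÷ lead(D) = −8x⁸ ÷ −2x³ = 4x⁵. Subtract (4x⁵)·D = −8x⁸ − 36x⁶ − 28x⁵. Remainder: −10x⁷ − 10x⁶ − 51x⁵ − 72x⁴ − 70x³ + 15x² − 8x − 28.
Step 2: lead(−10x⁷ − 10x⁶ − 51x⁵ − 72x⁴ − 70x³ + 15x² − 8x − 28) ÷ lead(D) = −10x⁷ ÷ −2x³ = 5x⁴. Subtract (5x⁴)·D = −10x⁷ − 45x⁵ − 35x⁴. Remainder: −10x⁶ − 6x⁵ − 37x⁴ − 70x³ + 15x² − 8x − 28.
Step 3: lead(−10x⁶ − 6x⁵ − 37x⁴ − 70x³ + 15x² − 8x − 28) ÷ lead(D) = −10x⁶ ÷ −2x³ = 5x³. Subtract (5x³)·D = −10x⁶ − 45x⁴ − 35x³. Remainder: −6x⁵ + 8x⁴ − 35x³ + 15x² − 8x − 28.
Step 4: lead(−6x⁵ + 8x⁴ − 35x³ + 15x² − 8x − 28) ÷ lead(D) = −6x⁵ ÷ −2x³ = 3x². Subtract (3x²)·D = −6x⁵ − 27x³ − 21x². Remainder: 8x⁴ − 8x³ + 36x² − 8x − 28.
Step 5: lead(8x⁴ − 8x³ + 36x² − 8x − 28) ÷ lead(D) = 8x⁴ ÷ −2x³ = −4x. Subtract (−4x)·D = 8x⁴ + 36x² + 28x. Remainder: −8x³ − 36x − 28.
Step 6: lead(−8x³ − 36x − 28) ÷ lead(D) = −8x³ ÷ −2x³ = 4. Subtract (4)·D = −8x³ − 36x − 28. Remainder: 0.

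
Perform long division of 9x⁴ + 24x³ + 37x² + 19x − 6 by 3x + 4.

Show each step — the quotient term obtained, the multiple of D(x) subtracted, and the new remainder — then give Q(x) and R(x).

Step 1: lead(9x⁴ + 24x³ + 37x² + 19x − 6) ÷ lead(D) = 9x⁴ ÷ 3x = 3x³. Subtract (3x³)·D = 9x⁴ + 12x³. Remainder: 12x³ + 37x² + 19x − 6.
Step 2: lead(12x³ + 37x² + 19x − 6) ÷ lead(D) = 12x³ ÷ 3x = 4x². Subtract (4x²)·D = 12x³ + 16x². Remainder: 21x² + 19x − 6.
Step 3: lead(21x² + 19x − 6) ÷ lead(D) = 21x² ÷ 3x = 7x. Subtract (7x)·D = 21x² + 28x. Remainder: −9x − 6.
Step 4: lead(−9x − 6) ÷ lead(D) = −9x ÷ 3x = −3. Subtract (−3)·D = −9x − 12. Remainder: 6.

Q(x) = 3x³ + 4x² + 7x − 3; R(x) = 6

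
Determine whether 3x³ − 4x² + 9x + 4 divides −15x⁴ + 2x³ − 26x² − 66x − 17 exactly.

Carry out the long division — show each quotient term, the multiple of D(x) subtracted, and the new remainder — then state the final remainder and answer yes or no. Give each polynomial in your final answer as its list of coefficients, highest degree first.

Step 1: lead(−15x⁴ + 2x³ − 26x² − 66x − 17) ÷ lead(D) = −15x⁴ ÷ 3x³ = −5x. Subtract (−5x)·D = −15x⁴ + 20x³ − 45x² − 20x. Remainder: −18x³ + 19x² − 46x − 17.
Step 2: lead(−18x³ + 19x² − 46x − 17) ÷ lead(D) = −18x³ ÷ 3x³ = −6. Subtract (−6)·D = −18x³ + 24x² − 54x − 24. Remainder: −5x² + 8x + 7.

R = [-5, 8, 7], so D(x) is not a factor of P(x). no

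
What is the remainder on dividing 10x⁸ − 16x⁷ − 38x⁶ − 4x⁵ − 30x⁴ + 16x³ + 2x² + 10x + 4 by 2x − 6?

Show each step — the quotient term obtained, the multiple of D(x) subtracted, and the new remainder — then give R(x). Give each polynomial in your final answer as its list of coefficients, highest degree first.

Step 1: lead(10x⁸ − 16x⁷ − 38x⁶ − 4x⁵ − 30x⁴ + 16x³ + 2x² + 10x + 4) ÷ lead(D) = 10x⁸ ÷ 2x = 5x⁷. Subtract (5x⁷)·D = 10x⁸ − 30x⁷. Remainder: 14x⁷ − 38x⁶ − 4x⁵ − 30x⁴ + 16x³ + 2x² + 10x + 4.
Step 2: lead(14x⁷ − 38x⁶ − 4x⁵ − 30x⁴ + 16x³ + 2x² + 10x + 4) ÷ lead(D) = 14x⁷ ÷ 2x = 7x⁶. Subtract (7x⁶)·D = 14x⁷ − 42x⁶. Remainder: 4x⁶ − 4x⁵ − 30x⁴ + 16x³ + 2x² + 10x + 4.
Step 3: lead(4x⁶ − 4x⁵ − 30x⁴ + 16x³ + 2x² + 10x + 4) ÷ lead(D) = 4x⁶ ÷ 2x = 2x⁵. Subtract (2x⁵)·D = 4x⁶ − 12x⁵. Remainder: 8x⁵ − 30x⁴ + 16x³ + 2x² + 10x + 4.
Step 4: lead(8x⁵ − 30x⁴ + 16x³ + 2x² + 10x + 4) ÷ lead(D) = 8x⁵ ÷ 2x = 4x⁴. Subtract (4x⁴)·D = 8x⁵ − 24x⁴. Remainder: −6x⁴ + 16x³ + 2x² + 10x + 4.
Step 5: lead(−6x⁴ + 16x³ + 2x² + 10x + 4) ÷ lead(D) = −6x⁴ ÷ 2x = −3x³. Subtract (−3x³)·D = −6x⁴ + 18x³. Remainder: −2x³ + 2x² + 10x + 4.
Step 6: lead(−2x³ + 2x² + 10x + 4) ÷ lead(D) = −2x³ ÷ 2x = −x². Subtract (−x²)·D = −2x³ + 6x². Remainder: −4x² + 10x + 4.
Step 7: lead(−4x² + 10x + 4) ÷ lead(D) = −4x² ÷ 2x = −2x. Subtract (−2x)·D = −4x² + 12x. Remainder: −2x + 4.
Step 8: lead(−2x + 4) ÷ lead(D) = −2x ÷ 2x = −1. Subtract (−1)·D = −2x + 6. Remainder: −2.

R = [-2]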